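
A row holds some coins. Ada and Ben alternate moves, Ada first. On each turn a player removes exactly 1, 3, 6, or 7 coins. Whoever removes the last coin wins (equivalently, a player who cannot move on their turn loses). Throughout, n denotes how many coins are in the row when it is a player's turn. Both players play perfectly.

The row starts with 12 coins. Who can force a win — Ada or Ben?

Ben wins.

Work bottom-up. With no move the player to move loses. Otherwise the position is W if at least one move leads to an L position for the opponent, and L if every move leads to a W.
n=0: no move → L
n=1: can move to 0, which is L ⇒ W
n=2: the only move is to 1(W), a W ⇒ L
n=3: can move to 2, which is L ⇒ W
n=4: moves to 3(W), 1(W); every one is W ⇒ L
n=5: can move to 4, which is L ⇒ W
n=6: can move to 0, which is L ⇒ W
n=7: can move to 4, which is L ⇒ W
n=8: can move to 2, which is L ⇒ W
n=9: can move to 2, which is L ⇒ W
n=10: can move to 4, which is L ⇒ W
n=11: can move to 4, which is L ⇒ W
n=12: moves to 11(W), 9(W), 6(W), 5(W); every one is W ⇒ L
Every move from 12 reaches a W position, so the mover loses.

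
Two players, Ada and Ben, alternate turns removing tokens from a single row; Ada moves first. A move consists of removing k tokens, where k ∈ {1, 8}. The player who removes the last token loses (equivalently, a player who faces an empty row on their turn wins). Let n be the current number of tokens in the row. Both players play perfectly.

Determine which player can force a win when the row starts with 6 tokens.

Ada wins.

Positions with no move are W. A position that does have a move is losing for the player to move precisely when every available move leads to a winning position for the opponent. Fill in the labels:
n=0: no move; the opponent has just taken the last token and therefore loses → W
n=1: only reaches 0(W), which is W → L
n=2: reaches L-position 1 → W
n=3: only reaches 2(W), which is W → L
n=4: reaches L-position 3 → W
n=5: only reaches 4(W), which is W → L
n=6: reaches L-position 5 → W
From 6 Ada can remove 1, leaving 5, reaching an L position.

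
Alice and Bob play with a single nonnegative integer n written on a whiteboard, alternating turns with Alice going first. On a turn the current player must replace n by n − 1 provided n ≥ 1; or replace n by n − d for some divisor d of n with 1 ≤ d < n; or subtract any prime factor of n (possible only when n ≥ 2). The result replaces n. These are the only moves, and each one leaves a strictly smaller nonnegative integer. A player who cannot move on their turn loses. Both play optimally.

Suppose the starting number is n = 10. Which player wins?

Build the W/L table. Terminal = L. A non-terminal position is W if it has a move to some L; otherwise it is L.
n=0: no move → L
n=1: reaches L-position 0 → W
n=2: reaches L-position 0 → W
n=3: reaches L-position 0 → W
n=4: only reaches 2(W), 3(W), all W → L
n=5: reaches L-position 0 → W
n=6: reaches L-position 4 → W
n=7: reaches L-position 0 → W
n=8: reaches L-position 4 → W
n=9: only reaches 6(W), 8(W), all W → L
n=10: reaches L-position 9 → W
The starting position 10 is W: Alice should move to 9, handing over an L position.

Alice wins.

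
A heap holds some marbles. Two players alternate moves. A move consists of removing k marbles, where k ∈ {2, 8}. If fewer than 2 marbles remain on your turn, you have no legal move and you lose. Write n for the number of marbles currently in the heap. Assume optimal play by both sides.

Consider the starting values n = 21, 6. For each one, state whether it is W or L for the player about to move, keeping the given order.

21: L, 6: W

Positions with no move are L. A position that does have a move is losing for the player to move precisely when every available move leads to a winning position for the opponent. Fill in the labels:
n=0: no move → L
n=1: no move → L
n=2: →0(L), so W
n=3: →1(L), so W
n=4: →2(W) only, which is W, so L
n=5: →3(W) only, which is W, so L
n=6: →4(L), so W
n=7: →5(L), so W
n=8: →0(L), so W
n=9: →1(L), so W
n=10: →8(W), 2(W) — all W, so L
n=11: →9(W), 3(W) — all W, so L
n=12: →10(L), so W
n=13: →11(L), so W
n=14: →12(W), 6(W) — all W, so L
n=15: →13(W), 7(W) — all W, so L
n=16: →14(L), so W
n=17: →15(L), so W
n=18: →10(L), so W
n=19: →11(L), so W
n=20: →18(W), 12(W) — all W, so L
n=21: →19(W), 13(W) — all W, so L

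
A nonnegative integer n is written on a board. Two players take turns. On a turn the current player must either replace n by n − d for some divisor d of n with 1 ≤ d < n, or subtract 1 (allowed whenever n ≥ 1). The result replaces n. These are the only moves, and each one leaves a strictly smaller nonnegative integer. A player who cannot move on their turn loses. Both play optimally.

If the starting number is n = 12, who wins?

Positions with no move are L. A position that does have a move is losing for the player to move precisely when every available move leads to a winning position for the opponent. Fill in the labels:
n=0: no move → L
n=1: →0(L), so W
n=2: →1(W) only, which is W, so L
n=3: →2(L), so W
n=4: →2(L), so W
n=5: →4(W) only, which is W, so L
n=6: →5(L), so W
n=7: →6(W) only, which is W, so L
n=8: →7(L), so W
n=9: →6(W), 8(W) — all W, so L
n=10: →5(L), so W
n=11: →10(W) only, which is W, so L
n=12: →9(L), so W
The starting position 12 is W: the player to move should move to 9, handing over an L position.

The first player wins.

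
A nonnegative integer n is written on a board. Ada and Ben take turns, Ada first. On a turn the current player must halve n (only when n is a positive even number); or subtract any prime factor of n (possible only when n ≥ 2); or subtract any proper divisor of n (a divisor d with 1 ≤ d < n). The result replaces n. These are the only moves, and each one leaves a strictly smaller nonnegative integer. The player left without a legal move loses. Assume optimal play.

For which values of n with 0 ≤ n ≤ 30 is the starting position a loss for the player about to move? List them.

0, 1, 4, 9, 14, 20, 26

Positions with no move are L. A position that does have a move is losing for the player to move precisely when every available move leads to a winning position for the opponent. Fill in the labels:
n=0: no move → L
n=1: no move → L
n=2: W (go to 0, an L position)
n=3: W (go to 0, an L position)
n=4: L (options 2(W), 3(W) are all W)
n=5: W (go to 0, an L position)
n=6: W (go to 4, an L position)
n=7: W (go to 0, an L position)
n=8: W (go to 4, an L position)
n=9: L (options 6(W), 8(W) are all W)
n=10: W (go to 9, an L position)
n=11: W (go to 0, an L position)
n=12: W (go to 9, an L position)
n=13: W (go to 0, an L position)
n=14: L (options 7(W), 12(W), 13(W) are all W)
n=15: W (go to 14, an L position)
n=16: W (go to 14, an L position)
n=17: W (go to 0, an L position)
n=18: W (go to 9, an L position)
n=19: W (go to 0, an L position)
n=20: L (options 10(W), 15(W), 16(W), 18(W), 19(W) are all W)
n=21: W (go to 14, an L position)
n=22: W (go to 20, an L position)
n=23: W (go to 0, an L position)
n=24: W (go to 20, an L position)
n=25: W (go to 20, an L position)
n=26: L (options 13(W), 24(W), 25(W) are all W)
n=27: W (go to 26, an L position)
n=28: W (go to 14, an L position)
n=29: W (go to 0, an L position)
n=30: W (go to 20, an L position)
Reading off the rows marked L gives the requested list; there are 7 such values of n.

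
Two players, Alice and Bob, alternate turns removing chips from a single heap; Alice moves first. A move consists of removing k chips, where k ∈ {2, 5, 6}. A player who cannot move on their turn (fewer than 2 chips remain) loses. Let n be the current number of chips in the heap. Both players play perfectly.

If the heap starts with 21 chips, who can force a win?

Classify positions by backward induction: terminal positions (no move available) are L. From any other position, the mover wins iff some move reaches an L.
n=0: no move → L
n=1: no move → L
n=2: reaches L-position 0 → W
n=3: reaches L-position 1 → W
n=4: only reaches 2(W), which is W → L
n=5: reaches L-position 0 → W
n=6: reaches L-position 4 → W
n=7: reaches L-position 1 → W
n=8: only reaches 6(W), 3(W), 2(W), all W → L
n=9: reaches L-position 4 → W
n=10: reaches L-position 8 → W
n=11: only reaches 9(W), 6(W), 5(W), all W → L
n=12: only reaches 10(W), 7(W), 6(W), all W → L
n=13: reaches L-position 11 → W
n=14: reaches L-position 12 → W
n=15: only reaches 13(W), 10(W), 9(W), all W → L
n=16: reaches L-position 11 → W
n=17: reaches L-position 15 → W
n=18: reaches L-position 12 → W
n=19: only reaches 17(W), 14(W), 13(W), all W → L
n=20: reaches L-position 15 → W
n=21: reaches L-position 19 → W
From 21 Alice can remove 2, leaving 19, reaching an L position.

Alice wins.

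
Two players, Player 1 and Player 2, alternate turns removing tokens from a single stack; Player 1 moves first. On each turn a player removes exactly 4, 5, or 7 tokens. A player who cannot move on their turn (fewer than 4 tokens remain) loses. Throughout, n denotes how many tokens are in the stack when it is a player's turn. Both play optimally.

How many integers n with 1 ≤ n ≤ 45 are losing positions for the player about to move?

Build the W/L table. Terminal = L. A non-terminal position is W if it has a move to some L; otherwise it is L.
n=0: no move → L
n=1: no move → L
n=2: no move → L
n=3: no move → L
n=4: W (go to 0, an L position)
n=5: W (go to 1, an L position)
n=6: W (go to 2, an L position)
n=7: W (go to 3, an L position)
n=8: W (go to 3, an L position)
n=9: W (go to 2, an L position)
n=10: W (go to 3, an L position)
n=11: L (options 7(W), 6(W), 4(W) are all W)
n=12: L (options 8(W), 7(W), 5(W) are all W)
n=13: L (options 9(W), 8(W), 6(W) are all W)
n=14: L (options 10(W), 9(W), 7(W) are all W)
n=15: W (go to 11, an L position)
n=16: W (go to 12, an L position)
n=17: W (go to 13, an L position)
n=18: W (go to 14, an L position)
n=19: W (go to 14, an L position)
n=20: W (go to 13, an L position)
n=21: W (go to 14, an L position)
n=22: L (options 18(W), 17(W), 15(W) are all W)
n=23: L (options 19(W), 18(W), 16(W) are all W)
n=24: L (options 20(W), 19(W), 17(W) are all W)
n=25: L (options 21(W), 20(W), 18(W) are all W)
n=26: W (go to 22, an L position)
n=27: W (go to 23, an L position)
n=28: W (go to 24, an L position)
n=29: W (go to 25, an L position)
n=30: W (go to 25, an L position)
n=31: W (go to 24, an L position)
n=32: W (go to 25, an L position)
n=33: L (options 29(W), 28(W), 26(W) are all W)
n=34: L (options 30(W), 29(W), 27(W) are all W)
n=35: L (options 31(W), 30(W), 28(W) are all W)
n=36: L (options 32(W), 31(W), 29(W) are all W)
n=37: W (go to 33, an L position)
n=38: W (go to 34, an L position)
n=39: W (go to 35, an L position)
n=40: W (go to 36, an L position)
n=41: W (go to 36, an L position)
n=42: W (go to 35, an L position)
n=43: W (go to 36, an L position)
n=44: L (options 40(W), 39(W), 37(W) are all W)
n=45: L (options 41(W), 40(W), 38(W) are all W)
L entries with 1 ≤ n ≤ 45 (n=0 is outside the asked range and is not counted): n = 1, 2, 3, 11, 12, 13, 14, 22, 23, 24, 25, 33, 34, 35, 36, 44, 45; that makes 17.

17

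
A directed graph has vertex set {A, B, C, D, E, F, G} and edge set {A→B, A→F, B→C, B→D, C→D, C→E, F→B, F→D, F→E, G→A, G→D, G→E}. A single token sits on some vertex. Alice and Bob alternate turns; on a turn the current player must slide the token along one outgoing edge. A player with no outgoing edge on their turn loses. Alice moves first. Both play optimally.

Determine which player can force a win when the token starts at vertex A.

Bob wins.

Label each position W (a win for the player to move) or L (a loss). A position with no legal move is L; any other position is W exactly when some move reaches an L, and L when every move reaches a W.
Every edge goes from a vertex to one that appears earlier in the order E, D, C, B, F, A, G, so processing vertices in that order labels each vertex after all of its successors.
E: no outgoing edge → L
D: no outgoing edge → L
C: W (go to D, an L position)
B: W (go to D, an L position)
F: W (go to D, an L position)
A: L (options F(W), B(W) are all W)
G: W (go to A, an L position)
The starting position A is L: whatever Alice does, the opponent receives a W position.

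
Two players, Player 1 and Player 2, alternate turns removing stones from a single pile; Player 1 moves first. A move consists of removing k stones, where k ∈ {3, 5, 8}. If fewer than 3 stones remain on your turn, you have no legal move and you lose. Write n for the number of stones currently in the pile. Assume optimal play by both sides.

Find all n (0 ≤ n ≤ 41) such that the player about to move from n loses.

0, 1, 2, 11, 12, 13, 22, 23, 24, 33, 34, 35

Work bottom-up. With no move the player to move loses. Otherwise the position is W if at least one move leads to an L position for the opponent, and L if every move leads to a W.
n=0: no move → L
n=1: no move → L
n=2: no move → L
n=3: reaches L-position 0 → W
n=4: reaches L-position 1 → W
n=5: reaches L-position 2 → W
n=6: reaches L-position 1 → W
n=7: reaches L-position 2 → W
n=8: reaches L-position 0 → W
n=9: reaches L-position 1 → W
n=10: reaches L-position 2 → W
n=11: only reaches 8(W), 6(W), 3(W), all W → L
n=12: only reaches 9(W), 7(W), 4(W), all W → L
n=13: only reaches 10(W), 8(W), 5(W), all W → L
n=14: reaches L-position 11 → W
n=15: reaches L-position 12 → W
n=16: reaches L-position 13 → W
n=17: reaches L-position 12 → W
n=18: reaches L-position 13 → W
n=19: reaches L-position 11 → W
n=20: reaches L-position 12 → W
n=21: reaches L-position 13 → W
n=22: only reaches 19(W), 17(W), 14(W), all W → L
n=23: only reaches 20(W), 18(W), 15(W), all W → L
n=24: only reaches 21(W), 19(W), 16(W), all W → L
n=25: reaches L-position 22 → W
n=26: reaches L-position 23 → W
n=27: reaches L-position 24 → W
n=28: reaches L-position 23 → W
n=29: reaches L-position 24 → W
n=30: reaches L-position 22 → W
n=31: reaches L-position 23 → W
n=32: reaches L-position 24 → W
n=33: only reaches 30(W), 28(W), 25(W), all W → L
n=34: only reaches 31(W), 29(W), 26(W), all W → L
n=35: only reaches 32(W), 30(W), 27(W), all W → L
n=36: reaches L-position 33 → W
n=37: reaches L-position 34 → W
n=38: reaches L-position 35 → W
n=39: reaches L-position 34 → W
n=40: reaches L-position 35 → W
n=41: reaches L-position 33 → W
The losing starting values of n are exactly the entries labelled L in this table (12 of them).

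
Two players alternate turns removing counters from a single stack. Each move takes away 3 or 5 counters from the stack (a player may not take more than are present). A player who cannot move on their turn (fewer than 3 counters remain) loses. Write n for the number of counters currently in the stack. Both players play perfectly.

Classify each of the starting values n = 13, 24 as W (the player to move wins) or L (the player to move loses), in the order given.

13: W, 24: L

Use the standard recursion: the mover loses at a terminal position; elsewhere, the mover wins exactly when some move hands the opponent an L position.
n=0: no move → L
n=1: no move → L
n=2: no move → L
n=3: W (go to 0, an L position)
n=4: W (go to 1, an L position)
n=5: W (go to 2, an L position)
n=6: W (go to 1, an L position)
n=7: W (go to 2, an L position)
n=8: L (options 5(W), 3(W) are all W)
n=9: L (options 6(W), 4(W) are all W)
n=10: L (options 7(W), 5(W) are all W)
n=11: W (go to 8, an L position)
n=12: W (go to 9, an L position)
n=13: W (go to 10, an L position)
n=14: W (go to 9, an L position)
n=15: W (go to 10, an L position)
n=16: L (options 13(W), 11(W) are all W)
n=17: L (options 14(W), 12(W) are all W)
n=18: L (options 15(W), 13(W) are all W)
n=19: W (go to 16, an L position)
n=20: W (go to 17, an L position)
n=21: W (go to 18, an L position)
n=22: W (go to 17, an L position)
n=23: W (go to 18, an L position)
n=24: L (options 21(W), 19(W) are all W)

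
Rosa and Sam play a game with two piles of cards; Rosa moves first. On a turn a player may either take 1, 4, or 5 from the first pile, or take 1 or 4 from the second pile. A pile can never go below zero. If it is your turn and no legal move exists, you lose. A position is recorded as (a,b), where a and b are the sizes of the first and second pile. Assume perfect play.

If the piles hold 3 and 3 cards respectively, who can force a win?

Sam wins.

Work bottom-up. With no move the player to move loses. Otherwise the position is W if at least one move leads to an L position for the opponent, and L if every move leads to a W.
No move ever increases a pile, so every position that can arise here has a ≤ 3 and b ≤ 3; it is enough to label the cells with 0 ≤ a ≤ 3 and 0 ≤ b ≤ 3.
Every move lowers a or b (never raises either), so fill the grid row by row in increasing a, and left to right within a row: each cell's successors are then already labelled.
      b=0  b=1  b=2  b=3
a=0:    L    W    L    W
a=1:    W    L    W    L
a=2:    L    W    L    W
a=3:    W    L    W    L
Cells with no legal move (terminal, hence L): (0,0).
The remaining L cells, each justified by listing all of its moves:
(0,2): →(0,1)(W) only, which is W, so L
(1,1): →(0,1)(W), (1,0)(W) — all W, so L
(1,3): →(0,3)(W), (1,2)(W) — all W, so L
(2,0): →(1,0)(W) only, which is W, so L
(2,2): →(1,2)(W), (2,1)(W) — all W, so L
(3,1): →(2,1)(W), (3,0)(W) — all W, so L
(3,3): →(2,3)(W), (3,2)(W) — all W, so L
Every other cell has at least one move into one of the L cells above, so it is W.
Every move from (3,3) reaches a W position, so the mover loses.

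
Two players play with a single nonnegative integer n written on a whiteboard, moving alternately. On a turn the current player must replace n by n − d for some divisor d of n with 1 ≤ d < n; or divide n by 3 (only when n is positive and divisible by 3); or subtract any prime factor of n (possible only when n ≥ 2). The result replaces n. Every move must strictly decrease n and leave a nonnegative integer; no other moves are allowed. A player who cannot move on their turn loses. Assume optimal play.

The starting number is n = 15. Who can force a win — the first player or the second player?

Label each position W (a win for the player to move) or L (a loss). A position with no legal move is L; any other position is W exactly when some move reaches an L, and L when every move reaches a W.
n=0: no move → L
n=1: no move → L
n=2: reaches L-position 0 → W
n=3: reaches L-position 0 → W
n=4: only reaches 2(W), 3(W), all W → L
n=5: reaches L-position 0 → W
n=6: reaches L-position 4 → W
n=7: reaches L-position 0 → W
n=8: reaches L-position 4 → W
n=9: only reaches 3(W), 6(W), 8(W), all W → L
n=10: reaches L-position 9 → W
n=11: reaches L-position 0 → W
n=12: reaches L-position 4 → W
n=13: reaches L-position 0 → W
n=14: only reaches 7(W), 12(W), 13(W), all W → L
n=15: reaches L-position 14 → W
From 15 the player to move can move to 14, reaching an L position.

The first player wins.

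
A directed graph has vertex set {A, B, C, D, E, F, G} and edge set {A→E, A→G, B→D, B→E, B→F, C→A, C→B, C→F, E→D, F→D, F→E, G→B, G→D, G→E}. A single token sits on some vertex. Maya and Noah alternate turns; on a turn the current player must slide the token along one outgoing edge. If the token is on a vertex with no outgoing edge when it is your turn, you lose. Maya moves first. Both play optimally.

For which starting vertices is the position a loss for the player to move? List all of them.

A, D

Classify positions by backward induction: terminal positions (no move available) are L. From any other position, the mover wins iff some move reaches an L.
Every edge goes from a vertex to one that appears earlier in the order D, E, F, B, G, A, C, so processing vertices in that order labels each vertex after all of its successors.
D: no outgoing edge → L
E: →D(L), so W
F: →D(L), so W
B: →D(L), so W
G: →D(L), so W
A: →G(W), E(W) — all W, so L
C: →A(L), so W
The losing starting vertices are exactly the entries labelled L in this table (2 of them).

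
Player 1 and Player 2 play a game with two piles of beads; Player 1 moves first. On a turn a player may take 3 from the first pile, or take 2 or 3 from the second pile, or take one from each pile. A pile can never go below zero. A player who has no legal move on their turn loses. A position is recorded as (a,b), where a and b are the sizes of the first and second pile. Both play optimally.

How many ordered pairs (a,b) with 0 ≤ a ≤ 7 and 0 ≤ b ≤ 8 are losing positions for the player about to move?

27

Build the W/L table. Terminal = L. A non-terminal position is W if it has a move to some L; otherwise it is L.
Every move lowers a or b (never raises either), so fill the grid row by row in increasing a, and left to right within a row: each cell's successors are then already labelled.
      b=0  b=1  b=2  b=3  b=4  b=5  b=6  b=7  b=8
a=0:    L    L    W    W    W    L    L    W    W
a=1:    L    W    W    W    L    L    W    W    W
a=2:    L    W    W    W    L    W    W    W    L
a=3:    W    W    L    L    W    W    W    L    L
a=4:    W    L    L    W    W    W    L    L    W
a=5:    W    L    W    W    W    L    L    W    W
a=6:    L    L    W    W    W    L    W    W    W
a=7:    L    W    W    W    L    L    W    W    W
Cells with no legal move (terminal, hence L): (0,0), (0,1), (1,0), (2,0).
The remaining L cells, each justified by listing all of its moves:
(0,5): only reaches (0,3)(W), (0,2)(W), all W → L
(0,6): only reaches (0,4)(W), (0,3)(W), all W → L
(1,4): only reaches (1,2)(W), (1,1)(W), (0,3)(W), all W → L
(1,5): only reaches (1,3)(W), (1,2)(W), (0,4)(W), all W → L
(2,4): only reaches (2,2)(W), (2,1)(W), (1,3)(W), all W → L
(2,8): only reaches (2,6)(W), (2,5)(W), (1,7)(W), all W → L
(3,2): only reaches (0,2)(W), (3,0)(W), (2,1)(W), all W → L
(3,3): only reaches (0,3)(W), (3,1)(W), (3,0)(W), (2,2)(W), all W → L
(3,7): only reaches (0,7)(W), (3,5)(W), (3,4)(W), (2,6)(W), all W → L
(3,8): only reaches (0,8)(W), (3,6)(W), (3,5)(W), (2,7)(W), all W → L
(4,1): only reaches (1,1)(W), (3,0)(W), all W → L
(4,2): only reaches (1,2)(W), (4,0)(W), (3,1)(W), all W → L
(4,6): only reaches (1,6)(W), (4,4)(W), (4,3)(W), (3,5)(W), all W → L
(4,7): only reaches (1,7)(W), (4,5)(W), (4,4)(W), (3,6)(W), all W → L
(5,1): only reaches (2,1)(W), (4,0)(W), all W → L
(5,5): only reaches (2,5)(W), (5,3)(W), (5,2)(W), (4,4)(W), all W → L
(5,6): only reaches (2,6)(W), (5,4)(W), (5,3)(W), (4,5)(W), all W → L
(6,0): only reaches (3,0)(W), which is W → L
(6,1): only reaches (3,1)(W), (5,0)(W), all W → L
(6,5): only reaches (3,5)(W), (6,3)(W), (6,2)(W), (5,4)(W), all W → L
(7,0): only reaches (4,0)(W), which is W → L
(7,4): only reaches (4,4)(W), (7,2)(W), (7,1)(W), (6,3)(W), all W → L
(7,5): only reaches (4,5)(W), (7,3)(W), (7,2)(W), (6,4)(W), all W → L
Every other cell has at least one move into one of the L cells above, so it is W.
L cells per row: a=0: 4, a=1: 3, a=2: 3, a=3: 4, a=4: 4, a=5: 3, a=6: 3, a=7: 3; total 27.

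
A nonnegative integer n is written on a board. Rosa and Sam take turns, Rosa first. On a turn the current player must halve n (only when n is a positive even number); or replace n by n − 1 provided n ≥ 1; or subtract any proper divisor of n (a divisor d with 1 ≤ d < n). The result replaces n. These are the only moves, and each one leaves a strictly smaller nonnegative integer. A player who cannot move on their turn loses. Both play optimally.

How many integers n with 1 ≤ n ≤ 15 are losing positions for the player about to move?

7

Work bottom-up. With no move the player to move loses. Otherwise the position is W if at least one move leads to an L position for the opponent, and L if every move leads to a W.
n=0: no move → L
n=1: W (go to 0, an L position)
n=2: L (sole option 1(W) is W)
n=3: W (go to 2, an L position)
n=4: W (go to 2, an L position)
n=5: L (sole option 4(W) is W)
n=6: W (go to 5, an L position)
n=7: L (sole option 6(W) is W)
n=8: W (go to 7, an L position)
n=9: L (options 6(W), 8(W) are all W)
n=10: W (go to 5, an L position)
n=11: L (sole option 10(W) is W)
n=12: W (go to 9, an L position)
n=13: L (sole option 12(W) is W)
n=14: W (go to 7, an L position)
n=15: L (options 10(W), 12(W), 14(W) are all W)
L entries with 1 ≤ n ≤ 15 (n=0 is outside the asked range and is not counted): n = 2, 5, 7, 9, 11, 13, 15; that makes 7.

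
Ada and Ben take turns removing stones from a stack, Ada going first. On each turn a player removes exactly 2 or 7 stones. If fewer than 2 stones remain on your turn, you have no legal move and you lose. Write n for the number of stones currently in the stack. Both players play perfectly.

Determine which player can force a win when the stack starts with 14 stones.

Ben wins.

Classify positions by backward induction: terminal positions (no move available) are L. From any other position, the mover wins iff some move reaches an L.
n=0: no move → L
n=1: no move → L
n=2: reaches L-position 0 → W
n=3: reaches L-position 1 → W
n=4: only reaches 2(W), which is W → L
n=5: only reaches 3(W), which is W → L
n=6: reaches L-position 4 → W
n=7: reaches L-position 5 → W
n=8: reaches L-position 1 → W
n=9: only reaches 7(W), 2(W), all W → L
n=10: only reaches 8(W), 3(W), all W → L
n=11: reaches L-position 9 → W
n=12: reaches L-position 10 → W
n=13: only reaches 11(W), 6(W), all W → L
n=14: only reaches 12(W), 7(W), all W → L
Every move from 14 reaches a W position, so the mover loses.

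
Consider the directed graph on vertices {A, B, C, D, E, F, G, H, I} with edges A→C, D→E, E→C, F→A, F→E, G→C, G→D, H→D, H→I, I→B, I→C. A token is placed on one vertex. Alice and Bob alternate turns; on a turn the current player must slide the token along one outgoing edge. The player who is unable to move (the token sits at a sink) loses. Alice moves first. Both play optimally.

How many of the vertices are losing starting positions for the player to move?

4

Build the W/L table. Terminal = L. A non-terminal position is W if it has a move to some L; otherwise it is L.
Every edge goes from a vertex to one that appears earlier in the order C, B, A, E, D, I, F, G, H, so processing vertices in that order labels each vertex after all of its successors.
C: no outgoing edge → L
B: no outgoing edge → L
A: reaches L-position C → W
E: reaches L-position C → W
D: only reaches E(W), which is W → L
I: reaches L-position B → W
F: only reaches E(W), A(W), all W → L
G: reaches L-position D → W
H: reaches L-position D → W
The L vertices are B, C, D, F; that is 4 in all.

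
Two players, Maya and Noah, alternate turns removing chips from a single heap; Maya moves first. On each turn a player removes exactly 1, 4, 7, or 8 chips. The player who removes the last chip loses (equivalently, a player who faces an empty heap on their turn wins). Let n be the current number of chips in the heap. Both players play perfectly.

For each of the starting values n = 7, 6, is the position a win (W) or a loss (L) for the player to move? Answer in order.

7: W, 6: L

Compute win/loss labels from the base case upward. A position with no move is W. Any other position is W if it can reach an L in one move, else L.
n=0: no move; the opponent has just taken the last chip and therefore loses → W
n=1: L (sole option 0(W) is W)
n=2: W (go to 1, an L position)
n=3: L (sole option 2(W) is W)
n=4: W (go to 3, an L position)
n=5: W (go to 1, an L position)
n=6: L (options 5(W), 2(W) are all W)
n=7: W (go to 6, an L position)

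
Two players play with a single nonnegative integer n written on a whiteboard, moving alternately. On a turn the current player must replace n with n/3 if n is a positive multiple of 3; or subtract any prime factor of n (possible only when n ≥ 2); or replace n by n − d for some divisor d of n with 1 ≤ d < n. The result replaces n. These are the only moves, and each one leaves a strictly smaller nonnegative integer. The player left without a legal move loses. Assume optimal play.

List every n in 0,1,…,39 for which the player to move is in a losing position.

Work bottom-up. With no move the player to move loses. Otherwise the position is W if at least one move leads to an L position for the opponent, and L if every move leads to a W.
n=0: no move → L
n=1: no move → L
n=2: reaches L-position 0 → W
n=3: reaches L-position 0 → W
n=4: only reaches 2(W), 3(W), all W → L
n=5: reaches L-position 0 → W
n=6: reaches L-position 4 → W
n=7: reaches L-position 0 → W
n=8: reaches L-position 4 → W
n=9: only reaches 3(W), 6(W), 8(W), all W → L
n=10: reaches L-position 9 → W
n=11: reaches L-position 0 → W
n=12: reaches L-position 4 → W
n=13: reaches L-position 0 → W
n=14: only reaches 7(W), 12(W), 13(W), all W → L
n=15: reaches L-position 14 → W
n=16: reaches L-position 14 → W
n=17: reaches L-position 0 → W
n=18: reaches L-position 9 → W
n=19: reaches L-position 0 → W
n=20: only reaches 10(W), 15(W), 16(W), 18(W), 19(W), all W → L
n=21: reaches L-position 14 → W
n=22: reaches L-position 20 → W
n=23: reaches L-position 0 → W
n=24: reaches L-position 20 → W
n=25: reaches L-position 20 → W
n=26: only reaches 13(W), 24(W), 25(W), all W → L
n=27: reaches L-position 9 → W
n=28: reaches L-position 14 → W
n=29: reaches L-position 0 → W
n=30: reaches L-position 20 → W
n=31: reaches L-position 0 → W
n=32: only reaches 16(W), 24(W), 28(W), 30(W), 31(W), all W → L
n=33: reaches L-position 32 → W
n=34: reaches L-position 32 → W
n=35: only reaches 28(W), 30(W), 34(W), all W → L
n=36: reaches L-position 32 → W
n=37: reaches L-position 0 → W
n=38: only reaches 19(W), 36(W), 37(W), all W → L
n=39: reaches L-position 26 → W
The losing starting values of n are exactly the entries labelled L in this table (10 of them).

0, 1, 4, 9, 14, 20, 26, 32, 35, 38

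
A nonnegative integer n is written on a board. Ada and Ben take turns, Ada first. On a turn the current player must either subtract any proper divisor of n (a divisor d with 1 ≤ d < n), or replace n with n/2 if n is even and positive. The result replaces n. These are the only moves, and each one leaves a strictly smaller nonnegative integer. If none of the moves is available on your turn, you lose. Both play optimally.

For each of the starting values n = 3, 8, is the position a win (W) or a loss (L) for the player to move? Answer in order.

Label each position W (a win for the player to move) or L (a loss). A position with no legal move is L; any other position is W exactly when some move reaches an L, and L when every move reaches a W.
n=0: no move → L
n=1: no move → L
n=2: can move to 1, which is L ⇒ W
n=3: the only move is to 2(W), a W ⇒ L
n=4: can move to 3, which is L ⇒ W
n=5: the only move is to 4(W), a W ⇒ L
n=6: can move to 3, which is L ⇒ W
n=7: the only move is to 6(W), a W ⇒ L
n=8: can move to 7, which is L ⇒ W

3: L, 8: W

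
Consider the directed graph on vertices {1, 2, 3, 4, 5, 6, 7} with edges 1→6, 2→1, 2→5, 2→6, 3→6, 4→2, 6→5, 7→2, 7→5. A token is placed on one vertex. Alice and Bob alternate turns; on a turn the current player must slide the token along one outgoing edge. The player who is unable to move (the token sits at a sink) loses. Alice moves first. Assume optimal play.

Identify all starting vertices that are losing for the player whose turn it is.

1, 3, 4, 5

Positions with no move are L. A position that does have a move is losing for the player to move precisely when every available move leads to a winning position for the opponent. Fill in the labels:
Every edge goes from a vertex to one that appears earlier in the order 5, 6, 1, 2, 4, 3, 7, so processing vertices in that order labels each vertex after all of its successors.
5: no outgoing edge → L
6: reaches L-position 5 → W
1: only reaches 6(W), which is W → L
2: reaches L-position 1 → W
4: only reaches 2(W), which is W → L
3: only reaches 6(W), which is W → L
7: reaches L-position 5 → W
The losing starting vertices are exactly the entries labelled L in this table (4 of them).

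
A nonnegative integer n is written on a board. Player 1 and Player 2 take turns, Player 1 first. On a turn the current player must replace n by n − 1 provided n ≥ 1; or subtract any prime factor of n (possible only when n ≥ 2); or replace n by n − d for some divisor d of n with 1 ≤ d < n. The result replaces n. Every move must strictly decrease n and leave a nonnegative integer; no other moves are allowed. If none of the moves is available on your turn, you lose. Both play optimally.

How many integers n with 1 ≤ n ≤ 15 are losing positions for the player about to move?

Positions with no move are L. A position that does have a move is losing for the player to move precisely when every available move leads to a winning position for the opponent. Fill in the labels:
n=0: no move → L
n=1: reaches L-position 0 → W
n=2: reaches L-position 0 → W
n=3: reaches L-position 0 → W
n=4: only reaches 2(W), 3(W), all W → L
n=5: reaches L-position 0 → W
n=6: reaches L-position 4 → W
n=7: reaches L-position 0 → W
n=8: reaches L-position 4 → W
n=9: only reaches 6(W), 8(W), all W → L
n=10: reaches L-position 9 → W
n=11: reaches L-position 0 → W
n=12: reaches L-position 9 → W
n=13: reaches L-position 0 → W
n=14: only reaches 7(W), 12(W), 13(W), all W → L
n=15: reaches L-position 14 → W
L entries with 1 ≤ n ≤ 15 (n=0 is outside the asked range and is not counted): n = 4, 9, 14; that makes 3.

3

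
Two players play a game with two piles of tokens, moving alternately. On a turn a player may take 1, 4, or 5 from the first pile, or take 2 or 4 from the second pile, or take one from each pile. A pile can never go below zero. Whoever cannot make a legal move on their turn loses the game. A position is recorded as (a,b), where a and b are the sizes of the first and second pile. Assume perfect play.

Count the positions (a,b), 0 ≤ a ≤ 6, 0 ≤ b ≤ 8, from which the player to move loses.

17

Compute win/loss labels from the base case upward. A position with no move is L. Any other position is W if it can reach an L in one move, else L.
Every move lowers a or b (never raises either), so fill the grid row by row in increasing a, and left to right within a row: each cell's successors are then already labelled.
      b=0  b=1  b=2  b=3  b=4  b=5  b=6  b=7  b=8
a=0:    L    L    W    W    W    W    L    L    W
a=1:    W    W    W    L    L    W    W    W    W
a=2:    L    L    W    W    W    W    L    L    W
a=3:    W    W    W    L    L    W    W    W    W
a=4:    W    W    L    W    W    W    W    W    L
a=5:    W    W    W    W    W    L    W    W    W
a=6:    W    W    L    W    W    W    W    W    L
Cells with no legal move (terminal, hence L): (0,0), (0,1).
The remaining L cells, each justified by listing all of its moves:
(0,6): only reaches (0,4)(W), (0,2)(W), all W → L
(0,7): only reaches (0,5)(W), (0,3)(W), all W → L
(1,3): only reaches (0,3)(W), (1,1)(W), (0,2)(W), all W → L
(1,4): only reaches (0,4)(W), (1,2)(W), (1,0)(W), (0,3)(W), all W → L
(2,0): only reaches (1,0)(W), which is W → L
(2,1): only reaches (1,1)(W), (1,0)(W), all W → L
(2,6): only reaches (1,6)(W), (2,4)(W), (2,2)(W), (1,5)(W), all W → L
(2,7): only reaches (1,7)(W), (2,5)(W), (2,3)(W), (1,6)(W), all W → L
(3,3): only reaches (2,3)(W), (3,1)(W), (2,2)(W), all W → L
(3,4): only reaches (2,4)(W), (3,2)(W), (3,0)(W), (2,3)(W), all W → L
(4,2): only reaches (3,2)(W), (0,2)(W), (4,0)(W), (3,1)(W), all W → L
(4,8): only reaches (3,8)(W), (0,8)(W), (4,6)(W), (4,4)(W), (3,7)(W), all W → L
(5,5): only reaches (4,5)(W), (1,5)(W), (0,5)(W), (5,3)(W), (5,1)(W), (4,4)(W), all W → L
(6,2): only reaches (5,2)(W), (2,2)(W), (1,2)(W), (6,0)(W), (5,1)(W), all W → L
(6,8): only reaches (5,8)(W), (2,8)(W), (1,8)(W), (6,6)(W), (6,4)(W), (5,7)(W), all W → L
Every other cell has at least one move into one of the L cells above, so it is W.
L cells per row: a=0: 4, a=1: 2, a=2: 4, a=3: 2, a=4: 2, a=5: 1, a=6: 2; total 17.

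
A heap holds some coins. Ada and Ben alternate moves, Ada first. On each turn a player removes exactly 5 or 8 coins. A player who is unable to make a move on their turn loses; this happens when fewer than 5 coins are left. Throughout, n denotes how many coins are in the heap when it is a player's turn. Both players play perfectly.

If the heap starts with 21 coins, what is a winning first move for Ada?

Build the W/L table. Terminal = L. A non-terminal position is W if it has a move to some L; otherwise it is L.
n=0: no move → L
n=1: no move → L
n=2: no move → L
n=3: no move → L
n=4: no move → L
n=5: W (go to 0, an L position)
n=6: W (go to 1, an L position)
n=7: W (go to 2, an L position)
n=8: W (go to 3, an L position)
n=9: W (go to 4, an L position)
n=10: W (go to 2, an L position)
n=11: W (go to 3, an L position)
n=12: W (go to 4, an L position)
n=13: L (options 8(W), 5(W) are all W)
n=14: L (options 9(W), 6(W) are all W)
n=15: L (options 10(W), 7(W) are all W)
n=16: L (options 11(W), 8(W) are all W)
n=17: L (options 12(W), 9(W) are all W)
n=18: W (go to 13, an L position)
n=19: W (go to 14, an L position)
n=20: W (go to 15, an L position)
n=21: W (go to 16, an L position)
From 21, the L positions reachable in one move are: 16, 13. Any move reaching one of these is winning.

Remove 5, leaving 16.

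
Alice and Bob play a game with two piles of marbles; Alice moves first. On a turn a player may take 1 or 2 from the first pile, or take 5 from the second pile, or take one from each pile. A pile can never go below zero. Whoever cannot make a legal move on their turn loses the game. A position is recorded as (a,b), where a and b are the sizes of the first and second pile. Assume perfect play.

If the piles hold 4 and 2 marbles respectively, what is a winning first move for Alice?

Move to (3,2).

Compute win/loss labels from the base case upward. A position with no move is L. Any other position is W if it can reach an L in one move, else L.
No move ever increases a pile, so every position that can arise here has a ≤ 4 and b ≤ 2; it is enough to label the cells with 0 ≤ a ≤ 4 and 0 ≤ b ≤ 2.
Every move lowers a or b (never raises either), so fill the grid row by row in increasing a, and left to right within a row: each cell's successors are then already labelled.
      b=0  b=1  b=2
a=0:    L    L    L
a=1:    W    W    W
a=2:    W    W    W
a=3:    L    L    L
a=4:    W    W    W
Cells with no legal move (terminal, hence L): (0,0), (0,1), (0,2).
The remaining L cells, each justified by listing all of its moves:
(3,0): L (options (2,0)(W), (1,0)(W) are all W)
(3,1): L (options (2,1)(W), (1,1)(W), (2,0)(W) are all W)
(3,2): L (options (2,2)(W), (1,2)(W), (2,1)(W) are all W)
Every other cell has at least one move into one of the L cells above, so it is W.
From (4,2), the L positions reachable in one move are: (3,2), (3,1). Any move reaching one of these is winning.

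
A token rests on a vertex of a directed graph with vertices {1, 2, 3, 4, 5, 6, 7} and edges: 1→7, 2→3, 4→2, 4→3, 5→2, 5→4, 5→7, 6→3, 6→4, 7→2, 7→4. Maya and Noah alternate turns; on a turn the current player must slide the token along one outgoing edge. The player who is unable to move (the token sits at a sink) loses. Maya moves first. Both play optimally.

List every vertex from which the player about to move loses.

Compute win/loss labels from the base case upward. A position with no move is L. Any other position is W if it can reach an L in one move, else L.
Every edge goes from a vertex to one that appears earlier in the order 3, 2, 4, 7, 1, 6, 5, so processing vertices in that order labels each vertex after all of its successors.
3: no outgoing edge → L
2: can move to 3, which is L ⇒ W
4: can move to 3, which is L ⇒ W
7: moves to 4(W), 2(W); every one is W ⇒ L
1: can move to 7, which is L ⇒ W
6: can move to 3, which is L ⇒ W
5: can move to 7, which is L ⇒ W
Reading off the rows marked L gives the requested list; there are 2 such vertices.

3, 7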